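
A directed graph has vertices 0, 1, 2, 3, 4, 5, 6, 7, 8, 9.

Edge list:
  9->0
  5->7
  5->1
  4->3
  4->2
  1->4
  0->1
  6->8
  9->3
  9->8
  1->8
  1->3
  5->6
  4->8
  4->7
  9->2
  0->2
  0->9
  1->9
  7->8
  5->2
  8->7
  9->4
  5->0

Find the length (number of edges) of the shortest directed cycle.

For each vertex v, BFS finds the shortest path from v back to v.
The shortest such closed walk is 0 → 9 → 0, length 2.

2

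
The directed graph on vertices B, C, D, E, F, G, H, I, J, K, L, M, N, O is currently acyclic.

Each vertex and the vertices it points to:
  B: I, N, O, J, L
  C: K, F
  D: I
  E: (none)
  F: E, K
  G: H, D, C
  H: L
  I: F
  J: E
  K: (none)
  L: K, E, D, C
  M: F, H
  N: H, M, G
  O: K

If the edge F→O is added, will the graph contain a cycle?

Adding F→O creates a cycle iff O can already reach F.
Explore from O: no path reaches F. The graph stays acyclic.

No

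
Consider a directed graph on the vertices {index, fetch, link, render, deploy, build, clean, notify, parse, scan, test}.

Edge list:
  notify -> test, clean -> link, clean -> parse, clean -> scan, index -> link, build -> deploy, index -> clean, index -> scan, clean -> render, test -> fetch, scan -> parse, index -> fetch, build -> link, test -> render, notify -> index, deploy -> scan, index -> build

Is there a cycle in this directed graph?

No

DFS with white/gray/black marking, starting from parse:
parse gray
parse black
index gray
  clean gray
    link gray
    link black
    render gray
    render black
    clean→parse: parse black — skip
    scan gray
      scan→parse: parse black — skip
    scan black
  clean black
  index→scan: scan black — skip
  fetch gray
  fetch black
  index→link: link black — skip
  build gray
    build→link: link black — skip
    deploy gray
      deploy→scan: scan black — skip
    deploy black
  build black
index black
notify gray
  notify→index: index black — skip
  test gray
    test→render: render black — skip
    test→fetch: fetch black — skip
  test black
notify black
Every edge goes to a white or black vertex — no back edge, so the graph is acyclic.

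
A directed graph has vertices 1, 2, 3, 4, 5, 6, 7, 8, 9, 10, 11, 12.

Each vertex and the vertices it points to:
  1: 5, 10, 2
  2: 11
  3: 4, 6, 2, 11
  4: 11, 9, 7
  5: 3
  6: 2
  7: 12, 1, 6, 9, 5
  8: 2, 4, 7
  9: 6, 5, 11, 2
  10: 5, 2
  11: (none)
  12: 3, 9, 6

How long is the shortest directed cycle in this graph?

For each vertex v, BFS finds the shortest path from v back to v.
The shortest such closed walk is 4 → 7 → 12 → 3 → 4, length 4.

4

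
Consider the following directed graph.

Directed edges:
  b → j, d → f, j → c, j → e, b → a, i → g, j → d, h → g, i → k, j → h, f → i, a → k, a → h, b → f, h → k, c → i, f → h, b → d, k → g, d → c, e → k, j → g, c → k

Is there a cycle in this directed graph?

No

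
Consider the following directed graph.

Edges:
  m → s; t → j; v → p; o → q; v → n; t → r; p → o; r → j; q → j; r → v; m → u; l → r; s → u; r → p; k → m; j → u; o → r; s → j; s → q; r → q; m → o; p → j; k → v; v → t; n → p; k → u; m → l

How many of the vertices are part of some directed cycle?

A vertex is on a directed cycle iff it belongs to a strongly connected component of size ≥ 2 (or has a self-loop).
The vertices on cycles are {n, o, p, r, t, v} — 6 in total.

6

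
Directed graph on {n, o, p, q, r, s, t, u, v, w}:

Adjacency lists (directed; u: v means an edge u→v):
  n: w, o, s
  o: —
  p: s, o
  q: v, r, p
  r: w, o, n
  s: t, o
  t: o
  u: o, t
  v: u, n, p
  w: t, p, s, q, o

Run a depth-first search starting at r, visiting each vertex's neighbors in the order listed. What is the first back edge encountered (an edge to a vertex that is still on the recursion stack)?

DFS from r (visiting each vertex's neighbors in the order listed); mark gray on enter, black on exit:
r gray
  w gray
    t gray
      o gray
      o black
    t black
    p gray
      s gray
        s→t: t black — skip
        s→o: o black — skip
      s black
      p→o: o black — skip
    p black
    w→s: s black — skip
    q gray
      v gray
        u gray
          u→o: o black — skip
          u→t: t black — skip
        u black
        n gray
          n→w: w is gray → back edge
First back edge: n → w.

n->w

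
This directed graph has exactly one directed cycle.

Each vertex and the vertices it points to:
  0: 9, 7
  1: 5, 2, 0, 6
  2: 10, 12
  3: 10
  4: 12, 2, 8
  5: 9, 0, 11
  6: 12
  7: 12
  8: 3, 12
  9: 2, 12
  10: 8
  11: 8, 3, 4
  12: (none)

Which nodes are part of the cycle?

DFS with gray/black marking from 10:
10 gray
  8 gray
    3 gray
      3→10: 10 is gray → back edge
Back edge closes the cycle 10 → 8 → 3 → 10; its vertices are {3, 8, 10}.

3, 8, 10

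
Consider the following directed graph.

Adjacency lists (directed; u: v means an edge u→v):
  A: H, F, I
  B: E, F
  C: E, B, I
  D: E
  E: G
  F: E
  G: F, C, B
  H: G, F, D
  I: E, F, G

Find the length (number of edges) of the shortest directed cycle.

3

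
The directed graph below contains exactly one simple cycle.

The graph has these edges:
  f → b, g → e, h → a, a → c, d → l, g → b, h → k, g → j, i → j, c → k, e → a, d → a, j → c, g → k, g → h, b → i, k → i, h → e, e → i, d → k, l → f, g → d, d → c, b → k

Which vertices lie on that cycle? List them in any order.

c, i, j, k

DFS with gray/black marking from c:
c gray
  k gray
    i gray
      j gray
        j→c: c is gray → back edge
Back edge closes the cycle c → k → i → j → c; its vertices are {c, i, j, k}.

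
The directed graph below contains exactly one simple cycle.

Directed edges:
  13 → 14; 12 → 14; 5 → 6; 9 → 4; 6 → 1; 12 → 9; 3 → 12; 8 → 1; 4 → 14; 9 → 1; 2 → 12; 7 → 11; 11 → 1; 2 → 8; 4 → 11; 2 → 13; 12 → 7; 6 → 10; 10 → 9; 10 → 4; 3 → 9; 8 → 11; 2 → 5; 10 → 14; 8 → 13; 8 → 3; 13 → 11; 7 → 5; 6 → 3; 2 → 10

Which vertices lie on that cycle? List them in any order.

3, 5, 6, 7, 12

DFS with gray/black marking from 5:
5 gray
  6 gray
    3 gray
      9 gray
        4 gray
          11 gray
            1 gray
            1 black
          11 black
          14 gray
          14 black
        4 black
        9→1: 1 black — skip
      9 black
      12 gray
        7 gray
          7→11: 11 black — skip
          7→5: 5 is gray → back edge
Back edge closes the cycle 5 → 6 → 3 → 12 → 7 → 5; its vertices are {3, 5, 6, 7, 12}.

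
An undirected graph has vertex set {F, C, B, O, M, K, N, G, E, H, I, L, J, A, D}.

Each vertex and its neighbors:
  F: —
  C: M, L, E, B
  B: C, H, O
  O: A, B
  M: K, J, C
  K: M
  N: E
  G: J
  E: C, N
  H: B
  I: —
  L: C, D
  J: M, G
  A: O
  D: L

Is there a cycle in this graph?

No

DFS, tracking each vertex's parent; an edge to a visited non-parent vertex closes a cycle.
Start from F:
visit F (parent –)
visit C (parent –)
  visit M (parent C)
    visit K (parent M)
      K–M: parent, skip
    visit J (parent M)
      J–M: parent, skip
      visit G (parent J)
        G–J: parent, skip
    M–C: parent, skip
  visit L (parent C)
    L–C: parent, skip
    visit D (parent L)
      D–L: parent, skip
  visit E (parent C)
    E–C: parent, skip
    visit N (parent E)
      N–E: parent, skip
  visit B (parent C)
    B–C: parent, skip
    visit H (parent B)
      H–B: parent, skip
    visit O (parent B)
      visit A (parent O)
        A–O: parent, skip
      O–B: parent, skip
visit I (parent –)
No non-parent visited neighbor found — the graph is a forest.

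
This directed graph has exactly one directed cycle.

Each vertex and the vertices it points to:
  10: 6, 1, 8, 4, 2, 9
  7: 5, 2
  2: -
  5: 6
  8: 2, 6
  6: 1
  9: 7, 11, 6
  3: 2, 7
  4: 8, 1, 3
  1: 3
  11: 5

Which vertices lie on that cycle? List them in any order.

1, 3, 5, 6, 7

DFS with gray/black marking from 3:
3 gray
  2 gray
  2 black
  7 gray
    5 gray
      6 gray
        1 gray
          1→3: 3 is gray → back edge
Back edge closes the cycle 3 → 7 → 5 → 6 → 1 → 3; its vertices are {1, 3, 5, 6, 7}.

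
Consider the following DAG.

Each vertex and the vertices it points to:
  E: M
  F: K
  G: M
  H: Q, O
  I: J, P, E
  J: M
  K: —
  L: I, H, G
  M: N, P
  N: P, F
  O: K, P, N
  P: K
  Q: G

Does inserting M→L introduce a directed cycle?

Yes

Adding M→L creates a cycle iff L can already reach M.
Path from L: L → G → M.
So L → … → M → L is a cycle.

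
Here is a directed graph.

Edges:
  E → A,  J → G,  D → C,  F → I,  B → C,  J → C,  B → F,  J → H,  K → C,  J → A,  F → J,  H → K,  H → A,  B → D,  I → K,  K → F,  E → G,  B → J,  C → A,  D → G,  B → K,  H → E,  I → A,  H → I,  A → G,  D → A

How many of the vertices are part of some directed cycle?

5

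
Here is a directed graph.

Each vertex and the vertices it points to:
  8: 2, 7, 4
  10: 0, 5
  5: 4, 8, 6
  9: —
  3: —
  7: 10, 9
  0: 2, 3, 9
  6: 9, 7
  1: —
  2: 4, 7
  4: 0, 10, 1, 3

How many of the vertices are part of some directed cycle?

A vertex is on a directed cycle iff it belongs to a strongly connected component of size ≥ 2 (or has a self-loop).
The vertices on cycles are {0, 2, 4, 5, 6, 7, 8, 10} — 8 in total.

8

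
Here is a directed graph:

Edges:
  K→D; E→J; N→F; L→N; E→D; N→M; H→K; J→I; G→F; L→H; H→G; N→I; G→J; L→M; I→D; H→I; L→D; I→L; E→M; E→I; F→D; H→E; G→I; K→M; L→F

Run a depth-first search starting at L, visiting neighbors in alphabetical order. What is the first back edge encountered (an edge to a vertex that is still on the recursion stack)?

DFS from L (visiting neighbors in alphabetical order); mark gray on enter, black on exit:
L gray
  D gray
  D black
  F gray
    F→D: D black — skip
  F black
  H gray
    E gray
      E→D: D black — skip
      I gray
        I→D: D black — skip
        I→L: L is gray → back edge
First back edge: I → L.

I→L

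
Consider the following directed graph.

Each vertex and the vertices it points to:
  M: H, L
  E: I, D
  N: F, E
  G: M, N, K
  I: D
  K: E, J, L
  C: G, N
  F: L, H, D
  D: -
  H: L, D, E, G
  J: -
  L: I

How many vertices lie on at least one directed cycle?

5

A vertex is on a directed cycle iff it belongs to a strongly connected component of size ≥ 2 (or has a self-loop).
The vertices on cycles are {F, G, H, M, N} — 5 in total.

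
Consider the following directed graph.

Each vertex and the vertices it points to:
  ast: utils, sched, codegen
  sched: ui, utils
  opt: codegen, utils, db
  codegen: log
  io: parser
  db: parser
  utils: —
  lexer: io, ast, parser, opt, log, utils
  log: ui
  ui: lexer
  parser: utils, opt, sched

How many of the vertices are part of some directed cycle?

A vertex is on a directed cycle iff it belongs to a strongly connected component of size ≥ 2 (or has a self-loop).
The vertices on cycles are {db, io, ui, ast, log, opt, lexer, sched, parser, codegen} — 10 in total.

10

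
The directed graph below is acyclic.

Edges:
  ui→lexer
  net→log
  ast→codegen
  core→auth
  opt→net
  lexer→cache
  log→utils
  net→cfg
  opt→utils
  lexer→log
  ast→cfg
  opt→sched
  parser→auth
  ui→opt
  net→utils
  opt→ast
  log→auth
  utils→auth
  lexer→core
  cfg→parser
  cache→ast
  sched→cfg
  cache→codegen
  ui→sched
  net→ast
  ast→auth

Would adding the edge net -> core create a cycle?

No

Adding net→core creates a cycle iff core can already reach net.
Explore from core: no path reaches net. The graph stays acyclic.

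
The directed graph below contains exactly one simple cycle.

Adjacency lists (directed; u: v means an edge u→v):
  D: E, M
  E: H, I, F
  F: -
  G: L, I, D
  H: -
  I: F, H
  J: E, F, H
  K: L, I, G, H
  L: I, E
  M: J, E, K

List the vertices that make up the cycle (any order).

D, G, K, M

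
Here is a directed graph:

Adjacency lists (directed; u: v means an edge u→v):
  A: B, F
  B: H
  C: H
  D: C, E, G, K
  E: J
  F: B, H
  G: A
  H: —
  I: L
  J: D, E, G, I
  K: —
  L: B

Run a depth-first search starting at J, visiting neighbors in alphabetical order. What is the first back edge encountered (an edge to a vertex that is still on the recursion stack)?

E->J

DFS from J (visiting neighbors in alphabetical order); mark gray on enter, black on exit:
J gray
  D gray
    C gray
      H gray
      H black
    C black
    E gray
      E→J: J is gray → back edge
First back edge: E → J.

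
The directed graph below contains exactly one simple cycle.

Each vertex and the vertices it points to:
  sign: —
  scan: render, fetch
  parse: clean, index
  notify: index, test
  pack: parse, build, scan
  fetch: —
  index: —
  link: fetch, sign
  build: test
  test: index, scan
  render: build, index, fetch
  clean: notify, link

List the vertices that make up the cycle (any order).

scan, test, build, render

DFS with gray/black marking from scan:
scan gray
  render gray
    build gray
      test gray
        index gray
        index black
        test→scan: scan is gray → back edge
Back edge closes the cycle scan → render → build → test → scan; its vertices are {scan, test, build, render}.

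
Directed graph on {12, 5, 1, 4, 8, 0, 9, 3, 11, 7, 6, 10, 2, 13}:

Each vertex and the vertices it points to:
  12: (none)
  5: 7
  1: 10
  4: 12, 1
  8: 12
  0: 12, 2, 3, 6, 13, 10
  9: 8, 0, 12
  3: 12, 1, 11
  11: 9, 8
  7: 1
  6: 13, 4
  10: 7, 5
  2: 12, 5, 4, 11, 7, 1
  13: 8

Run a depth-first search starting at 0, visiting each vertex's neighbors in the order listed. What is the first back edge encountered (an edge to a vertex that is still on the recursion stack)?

DFS from 0 (visiting each vertex's neighbors in the order listed); mark gray on enter, black on exit:
0 gray
  12 gray
  12 black
  2 gray
    2→12: 12 black — skip
    5 gray
      7 gray
        1 gray
          10 gray
            10→7: 7 is gray → back edge
First back edge: 10 → 7.

10->7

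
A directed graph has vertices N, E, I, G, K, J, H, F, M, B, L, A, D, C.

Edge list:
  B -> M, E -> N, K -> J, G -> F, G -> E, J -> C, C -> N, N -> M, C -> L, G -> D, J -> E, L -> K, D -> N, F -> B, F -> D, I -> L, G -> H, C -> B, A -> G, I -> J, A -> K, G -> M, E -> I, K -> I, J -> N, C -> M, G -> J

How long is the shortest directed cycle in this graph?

3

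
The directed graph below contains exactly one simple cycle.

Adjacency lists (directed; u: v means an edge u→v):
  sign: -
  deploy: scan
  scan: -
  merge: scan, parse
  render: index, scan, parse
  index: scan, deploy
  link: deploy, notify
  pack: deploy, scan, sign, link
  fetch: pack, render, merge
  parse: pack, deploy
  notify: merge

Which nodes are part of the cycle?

link, pack, merge, parse, notify

DFS with gray/black marking from pack:
pack gray
  deploy gray
    scan gray
    scan black
  deploy black
  pack→scan: scan black — skip
  sign gray
  sign black
  link gray
    link→deploy: deploy black — skip
    notify gray
      merge gray
        merge→scan: scan black — skip
        parse gray
          parse→pack: pack is gray → back edge
Back edge closes the cycle pack → link → notify → merge → parse → pack; its vertices are {link, pack, merge, parse, notify}.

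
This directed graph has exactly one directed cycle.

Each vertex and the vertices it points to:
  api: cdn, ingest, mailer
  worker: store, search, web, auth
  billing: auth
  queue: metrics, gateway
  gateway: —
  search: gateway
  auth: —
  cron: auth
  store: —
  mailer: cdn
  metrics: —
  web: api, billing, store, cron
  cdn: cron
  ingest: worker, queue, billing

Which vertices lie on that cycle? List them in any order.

DFS with gray/black marking from ingest:
ingest gray
  worker gray
    store gray
    store black
    search gray
      gateway gray
      gateway black
    search black
    web gray
      api gray
        cdn gray
          cron gray
            auth gray
            auth black
          cron black
        cdn black
        api→ingest: ingest is gray → back edge
Back edge closes the cycle ingest → worker → web → api → ingest; its vertices are {api, web, ingest, worker}.

api, web, ingest, worker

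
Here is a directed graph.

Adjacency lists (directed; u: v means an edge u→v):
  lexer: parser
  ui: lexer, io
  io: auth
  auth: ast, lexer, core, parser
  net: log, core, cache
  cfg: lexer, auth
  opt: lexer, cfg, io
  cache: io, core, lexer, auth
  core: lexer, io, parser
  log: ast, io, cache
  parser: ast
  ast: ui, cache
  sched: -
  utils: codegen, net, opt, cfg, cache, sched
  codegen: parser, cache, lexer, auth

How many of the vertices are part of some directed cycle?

A vertex is on a directed cycle iff it belongs to a strongly connected component of size ≥ 2 (or has a self-loop).
The vertices on cycles are {io, ui, ast, auth, core, cache, lexer, parser} — 8 in total.

8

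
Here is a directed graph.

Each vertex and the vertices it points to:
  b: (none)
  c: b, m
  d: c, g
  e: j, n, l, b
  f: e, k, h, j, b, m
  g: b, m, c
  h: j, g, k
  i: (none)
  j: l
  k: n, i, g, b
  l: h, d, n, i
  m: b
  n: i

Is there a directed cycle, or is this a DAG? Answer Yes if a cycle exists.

Yes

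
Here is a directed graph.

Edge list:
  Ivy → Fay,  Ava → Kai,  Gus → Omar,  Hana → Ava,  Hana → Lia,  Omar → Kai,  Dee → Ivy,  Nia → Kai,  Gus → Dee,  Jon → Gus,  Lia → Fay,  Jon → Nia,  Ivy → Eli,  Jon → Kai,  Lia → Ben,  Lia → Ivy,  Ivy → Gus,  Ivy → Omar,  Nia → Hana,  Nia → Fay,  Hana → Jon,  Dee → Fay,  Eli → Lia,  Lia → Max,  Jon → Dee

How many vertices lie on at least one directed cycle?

A vertex is on a directed cycle iff it belongs to a strongly connected component of size ≥ 2 (or has a self-loop).
The vertices on cycles are {Dee, Eli, Gus, Ivy, Jon, Lia, Nia, Hana} — 8 in total.

8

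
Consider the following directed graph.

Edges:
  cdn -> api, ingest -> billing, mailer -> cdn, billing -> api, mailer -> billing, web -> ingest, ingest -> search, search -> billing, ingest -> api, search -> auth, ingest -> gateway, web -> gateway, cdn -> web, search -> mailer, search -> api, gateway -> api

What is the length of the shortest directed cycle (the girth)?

For each vertex v, BFS finds the shortest path from v back to v.
The shortest such closed walk is web → ingest → search → mailer → cdn → web, length 5.

5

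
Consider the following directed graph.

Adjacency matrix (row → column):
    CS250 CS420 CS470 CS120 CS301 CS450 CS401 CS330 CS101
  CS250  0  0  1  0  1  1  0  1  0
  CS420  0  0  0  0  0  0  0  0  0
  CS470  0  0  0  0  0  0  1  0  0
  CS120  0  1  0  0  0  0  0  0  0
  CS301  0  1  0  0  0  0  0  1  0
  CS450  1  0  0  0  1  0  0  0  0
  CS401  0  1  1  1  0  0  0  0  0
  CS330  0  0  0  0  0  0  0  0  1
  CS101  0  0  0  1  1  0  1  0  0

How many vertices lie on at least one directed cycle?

7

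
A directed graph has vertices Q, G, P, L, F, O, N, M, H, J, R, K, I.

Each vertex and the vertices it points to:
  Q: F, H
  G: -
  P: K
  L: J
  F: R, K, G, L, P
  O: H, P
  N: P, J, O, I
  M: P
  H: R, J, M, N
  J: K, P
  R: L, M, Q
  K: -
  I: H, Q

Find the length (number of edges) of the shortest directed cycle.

3

For each vertex v, BFS finds the shortest path from v back to v.
The shortest such closed walk is H → N → I → H, length 3.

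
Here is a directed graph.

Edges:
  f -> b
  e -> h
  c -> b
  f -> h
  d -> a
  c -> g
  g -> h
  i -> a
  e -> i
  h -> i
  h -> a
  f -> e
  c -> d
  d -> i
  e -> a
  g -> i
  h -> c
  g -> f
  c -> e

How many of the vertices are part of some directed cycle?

A vertex is on a directed cycle iff it belongs to a strongly connected component of size ≥ 2 (or has a self-loop).
The vertices on cycles are {c, e, f, g, h} — 5 in total.

5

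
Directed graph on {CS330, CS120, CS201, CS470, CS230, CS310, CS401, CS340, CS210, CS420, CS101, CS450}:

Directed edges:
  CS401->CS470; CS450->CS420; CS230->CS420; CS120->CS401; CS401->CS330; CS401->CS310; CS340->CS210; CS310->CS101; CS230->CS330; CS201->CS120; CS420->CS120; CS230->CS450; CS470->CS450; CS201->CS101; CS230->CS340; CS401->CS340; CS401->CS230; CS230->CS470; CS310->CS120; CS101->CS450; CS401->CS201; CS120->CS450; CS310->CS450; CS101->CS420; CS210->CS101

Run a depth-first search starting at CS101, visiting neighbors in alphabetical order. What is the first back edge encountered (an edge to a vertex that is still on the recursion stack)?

DFS from CS101 (visiting neighbors in alphabetical order); mark gray on enter, black on exit:
CS101 gray
  CS420 gray
    CS120 gray
      CS401 gray
        CS201 gray
          CS201→CS101: CS101 is gray → back edge
First back edge: CS201 → CS101.

CS201→CS101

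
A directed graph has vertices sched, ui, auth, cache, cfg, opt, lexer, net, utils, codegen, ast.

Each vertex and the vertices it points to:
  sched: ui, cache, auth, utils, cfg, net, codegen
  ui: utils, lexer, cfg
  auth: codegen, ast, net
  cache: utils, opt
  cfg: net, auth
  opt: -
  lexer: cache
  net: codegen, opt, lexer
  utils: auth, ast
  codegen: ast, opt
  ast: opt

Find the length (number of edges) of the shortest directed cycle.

For each vertex v, BFS finds the shortest path from v back to v.
The shortest such closed walk is lexer → cache → utils → auth → net → lexer, length 5.

5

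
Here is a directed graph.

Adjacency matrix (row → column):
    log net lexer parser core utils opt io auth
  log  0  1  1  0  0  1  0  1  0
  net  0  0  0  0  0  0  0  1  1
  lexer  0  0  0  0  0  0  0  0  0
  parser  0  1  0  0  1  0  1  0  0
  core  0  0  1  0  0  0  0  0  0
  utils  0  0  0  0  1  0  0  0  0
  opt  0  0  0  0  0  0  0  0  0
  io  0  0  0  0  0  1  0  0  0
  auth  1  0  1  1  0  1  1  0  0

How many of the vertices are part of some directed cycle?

A vertex is on a directed cycle iff it belongs to a strongly connected component of size ≥ 2 (or has a self-loop).
The vertices on cycles are {log, net, auth, parser} — 4 in total.

4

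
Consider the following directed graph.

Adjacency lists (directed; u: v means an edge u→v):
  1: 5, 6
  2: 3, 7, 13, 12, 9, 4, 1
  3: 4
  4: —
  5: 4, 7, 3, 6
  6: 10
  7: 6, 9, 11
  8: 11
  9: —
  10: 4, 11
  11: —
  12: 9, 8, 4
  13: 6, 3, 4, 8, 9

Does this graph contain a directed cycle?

No

DFS with white/gray/black marking, starting from 5:
5 gray
  4 gray
  4 black
  7 gray
    6 gray
      10 gray
        10→4: 4 black — skip
        11 gray
        11 black
      10 black
    6 black
    9 gray
    9 black
    7→11: 11 black — skip
  7 black
  3 gray
    3→4: 4 black — skip
  3 black
  5→6: 6 black — skip
5 black
1 gray
  1→5: 5 black — skip
  1→6: 6 black — skip
1 black
2 gray
  2→3: 3 black — skip
  2→7: 7 black — skip
  13 gray
    13→6: 6 black — skip
    13→3: 3 black — skip
    13→4: 4 black — skip
    8 gray
      8→11: 11 black — skip
    8 black
    13→9: 9 black — skip
  13 black
  12 gray
    12→9: 9 black — skip
    12→8: 8 black — skip
    12→4: 4 black — skip
  12 black
  2→9: 9 black — skip
  2→4: 4 black — skip
  2→1: 1 black — skip
2 black
Every edge goes to a white or black vertex — no back edge, so the graph is acyclic.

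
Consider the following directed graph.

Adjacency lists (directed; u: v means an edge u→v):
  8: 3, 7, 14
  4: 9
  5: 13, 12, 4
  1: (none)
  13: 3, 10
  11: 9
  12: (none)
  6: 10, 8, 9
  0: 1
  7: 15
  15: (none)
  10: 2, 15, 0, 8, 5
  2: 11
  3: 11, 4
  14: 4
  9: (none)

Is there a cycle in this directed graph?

Yes

DFS with white/gray/black marking, starting from 2:
2 gray
  11 gray
    9 gray
    9 black
  11 black
2 black
8 gray
  3 gray
    3→11: 11 black — skip
    4 gray
      4→9: 9 black — skip
    4 black
  3 black
  7 gray
    15 gray
    15 black
  7 black
  14 gray
    14→4: 4 black — skip
  14 black
8 black
5 gray
  13 gray
    13→3: 3 black — skip
    10 gray
      10→2: 2 black — skip
      10→15: 15 black — skip
      0 gray
        1 gray
        1 black
      0 black
      10→8: 8 black — skip
      10→5: 5 is gray → back edge
Back edge found, so a cycle exists: 5 → 13 → 10 → 5.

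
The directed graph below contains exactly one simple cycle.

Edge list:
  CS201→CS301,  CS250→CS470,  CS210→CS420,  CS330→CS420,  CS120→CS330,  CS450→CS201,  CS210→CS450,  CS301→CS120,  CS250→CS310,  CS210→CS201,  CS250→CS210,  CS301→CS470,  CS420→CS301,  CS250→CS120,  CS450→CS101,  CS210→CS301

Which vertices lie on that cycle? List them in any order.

CS120, CS301, CS330, CS420

DFS with gray/black marking from CS120:
CS120 gray
  CS330 gray
    CS420 gray
      CS301 gray
        CS470 gray
        CS470 black
        CS301→CS120: CS120 is gray → back edge
Back edge closes the cycle CS120 → CS330 → CS420 → CS301 → CS120; its vertices are {CS120, CS301, CS330, CS420}.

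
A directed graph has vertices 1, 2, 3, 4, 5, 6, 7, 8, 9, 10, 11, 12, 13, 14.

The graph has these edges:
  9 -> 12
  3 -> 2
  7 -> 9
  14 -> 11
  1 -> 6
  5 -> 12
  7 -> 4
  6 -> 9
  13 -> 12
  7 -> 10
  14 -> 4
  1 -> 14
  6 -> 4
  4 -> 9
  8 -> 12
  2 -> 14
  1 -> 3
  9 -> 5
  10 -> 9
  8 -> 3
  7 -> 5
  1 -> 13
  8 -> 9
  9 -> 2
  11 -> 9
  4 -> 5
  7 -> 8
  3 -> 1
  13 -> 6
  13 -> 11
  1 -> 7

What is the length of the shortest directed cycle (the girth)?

For each vertex v, BFS finds the shortest path from v back to v.
The shortest such closed walk is 1 → 3 → 1, length 2.

2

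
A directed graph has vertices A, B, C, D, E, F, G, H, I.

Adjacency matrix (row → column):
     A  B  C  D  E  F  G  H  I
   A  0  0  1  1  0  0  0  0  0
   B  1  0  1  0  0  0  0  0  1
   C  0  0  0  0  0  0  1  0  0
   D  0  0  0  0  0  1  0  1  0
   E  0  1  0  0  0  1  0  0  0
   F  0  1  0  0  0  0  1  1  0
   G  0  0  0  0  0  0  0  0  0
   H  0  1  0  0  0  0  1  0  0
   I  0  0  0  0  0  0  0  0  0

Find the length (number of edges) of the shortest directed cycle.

4

For each vertex v, BFS finds the shortest path from v back to v.
The shortest such closed walk is B → A → D → F → B, length 4.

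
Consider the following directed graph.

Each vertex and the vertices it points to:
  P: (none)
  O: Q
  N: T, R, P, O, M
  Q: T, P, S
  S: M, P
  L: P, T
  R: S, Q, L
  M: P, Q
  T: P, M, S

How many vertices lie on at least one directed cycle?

A vertex is on a directed cycle iff it belongs to a strongly connected component of size ≥ 2 (or has a self-loop).
The vertices on cycles are {M, Q, S, T} — 4 in total.

4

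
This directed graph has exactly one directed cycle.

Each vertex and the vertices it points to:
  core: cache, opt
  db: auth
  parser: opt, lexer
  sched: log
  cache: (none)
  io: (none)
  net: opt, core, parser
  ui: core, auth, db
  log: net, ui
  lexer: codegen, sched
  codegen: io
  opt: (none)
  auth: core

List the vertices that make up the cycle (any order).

DFS with gray/black marking from lexer:
lexer gray
  codegen gray
    io gray
    io black
  codegen black
  sched gray
    log gray
      net gray
        opt gray
        opt black
        core gray
          cache gray
          cache black
          core→opt: opt black — skip
        core black
        parser gray
          parser→opt: opt black — skip
          parser→lexer: lexer is gray → back edge
Back edge closes the cycle lexer → sched → log → net → parser → lexer; its vertices are {log, net, lexer, sched, parser}.

log, net, lexer, sched, parser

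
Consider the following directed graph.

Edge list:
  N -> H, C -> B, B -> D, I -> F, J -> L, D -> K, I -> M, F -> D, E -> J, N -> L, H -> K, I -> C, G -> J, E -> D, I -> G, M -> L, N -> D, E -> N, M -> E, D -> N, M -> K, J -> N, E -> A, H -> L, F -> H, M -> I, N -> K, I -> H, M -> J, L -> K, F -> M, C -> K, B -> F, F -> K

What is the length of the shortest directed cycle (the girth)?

2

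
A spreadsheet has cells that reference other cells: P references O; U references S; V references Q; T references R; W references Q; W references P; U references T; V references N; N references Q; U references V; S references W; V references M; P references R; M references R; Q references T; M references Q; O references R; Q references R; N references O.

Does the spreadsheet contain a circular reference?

No

DFS with white/gray/black marking, starting from S:
S gray
  W gray
    P gray
      R gray
      R black
      O gray
        O→R: R black — skip
      O black
    P black
    Q gray
      Q→R: R black — skip
      T gray
        T→R: R black — skip
      T black
    Q black
  W black
S black
M gray
  M→R: R black — skip
  M→Q: Q black — skip
M black
N gray
  N→O: O black — skip
  N→Q: Q black — skip
N black
U gray
  U→T: T black — skip
  U→S: S black — skip
  V gray
    V→N: N black — skip
    V→Q: Q black — skip
    V→M: M black — skip
  V black
U black
Every edge goes to a white or black vertex — no back edge, so the graph is acyclic.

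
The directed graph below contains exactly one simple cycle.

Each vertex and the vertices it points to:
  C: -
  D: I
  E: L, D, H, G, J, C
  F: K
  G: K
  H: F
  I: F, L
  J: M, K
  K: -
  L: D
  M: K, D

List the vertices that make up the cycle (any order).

D, I, L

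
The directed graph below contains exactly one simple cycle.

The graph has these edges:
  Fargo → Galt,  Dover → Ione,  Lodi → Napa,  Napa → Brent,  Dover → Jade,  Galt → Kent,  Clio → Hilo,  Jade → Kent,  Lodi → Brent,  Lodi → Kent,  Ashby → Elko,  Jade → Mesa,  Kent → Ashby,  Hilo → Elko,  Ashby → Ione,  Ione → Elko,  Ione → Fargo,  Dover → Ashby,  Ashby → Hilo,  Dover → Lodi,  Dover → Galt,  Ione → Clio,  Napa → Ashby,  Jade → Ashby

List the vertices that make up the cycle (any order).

Galt, Ione, Kent, Ashby, Fargo

DFS with gray/black marking from Ione:
Ione gray
  Clio gray
    Hilo gray
      Elko gray
      Elko black
    Hilo black
  Clio black
  Ione→Elko: Elko black — skip
  Fargo gray
    Galt gray
      Kent gray
        Ashby gray
          Ashby→Ione: Ione is gray → back edge
Back edge closes the cycle Ione → Fargo → Galt → Kent → Ashby → Ione; its vertices are {Galt, Ione, Kent, Ashby, Fargo}.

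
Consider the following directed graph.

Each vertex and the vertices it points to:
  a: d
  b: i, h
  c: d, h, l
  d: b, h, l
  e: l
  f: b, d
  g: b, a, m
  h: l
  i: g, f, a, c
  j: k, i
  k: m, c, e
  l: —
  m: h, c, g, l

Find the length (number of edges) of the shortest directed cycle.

For each vertex v, BFS finds the shortest path from v back to v.
The shortest such closed walk is g → m → g, length 2.

2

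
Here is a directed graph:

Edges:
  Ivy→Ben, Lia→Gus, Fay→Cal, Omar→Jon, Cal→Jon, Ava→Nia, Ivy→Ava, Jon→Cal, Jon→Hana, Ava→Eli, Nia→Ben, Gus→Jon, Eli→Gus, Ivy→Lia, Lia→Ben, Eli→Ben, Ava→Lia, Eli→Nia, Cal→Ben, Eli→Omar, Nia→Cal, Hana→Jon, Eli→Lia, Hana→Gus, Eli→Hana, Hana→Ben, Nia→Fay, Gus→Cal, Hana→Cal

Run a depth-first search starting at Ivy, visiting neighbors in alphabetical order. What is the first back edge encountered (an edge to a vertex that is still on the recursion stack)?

Jon->Cal

DFS from Ivy (visiting neighbors in alphabetical order); mark gray on enter, black on exit:
Ivy gray
  Ava gray
    Eli gray
      Ben gray
      Ben black
      Gus gray
        Cal gray
          Cal→Ben: Ben black — skip
          Jon gray
            Jon→Cal: Cal is gray → back edge
First back edge: Jon → Cal.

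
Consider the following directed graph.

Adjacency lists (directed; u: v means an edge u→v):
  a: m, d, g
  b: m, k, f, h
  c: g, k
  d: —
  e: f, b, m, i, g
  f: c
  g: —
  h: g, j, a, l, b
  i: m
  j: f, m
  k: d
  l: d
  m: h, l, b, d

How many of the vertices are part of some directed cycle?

5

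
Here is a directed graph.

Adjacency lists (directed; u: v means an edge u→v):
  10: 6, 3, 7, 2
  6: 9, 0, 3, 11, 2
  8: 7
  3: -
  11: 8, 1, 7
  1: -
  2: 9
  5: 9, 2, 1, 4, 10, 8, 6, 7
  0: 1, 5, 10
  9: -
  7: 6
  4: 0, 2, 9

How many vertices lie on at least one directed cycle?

A vertex is on a directed cycle iff it belongs to a strongly connected component of size ≥ 2 (or has a self-loop).
The vertices on cycles are {0, 4, 5, 6, 7, 8, 10, 11} — 8 in total.

8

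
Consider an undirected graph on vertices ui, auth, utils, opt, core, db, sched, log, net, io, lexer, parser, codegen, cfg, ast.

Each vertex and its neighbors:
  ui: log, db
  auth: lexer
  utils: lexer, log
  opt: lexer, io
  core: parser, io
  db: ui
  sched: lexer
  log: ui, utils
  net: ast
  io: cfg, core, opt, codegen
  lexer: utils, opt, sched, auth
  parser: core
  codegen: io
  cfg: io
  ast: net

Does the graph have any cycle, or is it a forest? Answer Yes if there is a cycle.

DFS, tracking each vertex's parent; an edge to a visited non-parent vertex closes a cycle.
Start from core:
visit core (parent –)
  visit parser (parent core)
    parser–core: parent, skip
  visit io (parent core)
    visit cfg (parent io)
      cfg–io: parent, skip
    io–core: parent, skip
    visit opt (parent io)
      visit lexer (parent opt)
        visit utils (parent lexer)
          utils–lexer: parent, skip
          visit log (parent utils)
            visit ui (parent log)
              ui–log: parent, skip
              visit db (parent ui)
                db–ui: parent, skip
            log–utils: parent, skip
        lexer–opt: parent, skip
        visit sched (parent lexer)
          sched–lexer: parent, skip
        visit auth (parent lexer)
          auth–lexer: parent, skip
      opt–io: parent, skip
    visit codegen (parent io)
      codegen–io: parent, skip
visit net (parent –)
  visit ast (parent net)
    ast–net: parent, skip
No non-parent visited neighbor found — the graph is a forest.

No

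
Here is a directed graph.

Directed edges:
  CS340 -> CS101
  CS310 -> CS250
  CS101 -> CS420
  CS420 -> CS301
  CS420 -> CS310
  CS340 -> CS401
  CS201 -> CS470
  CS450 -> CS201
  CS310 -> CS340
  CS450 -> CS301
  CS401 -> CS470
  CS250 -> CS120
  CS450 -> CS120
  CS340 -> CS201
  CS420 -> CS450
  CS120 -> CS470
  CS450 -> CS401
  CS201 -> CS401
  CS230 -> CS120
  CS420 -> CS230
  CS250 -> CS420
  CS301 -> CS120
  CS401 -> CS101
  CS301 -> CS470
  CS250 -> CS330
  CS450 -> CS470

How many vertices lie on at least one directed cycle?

A vertex is on a directed cycle iff it belongs to a strongly connected component of size ≥ 2 (or has a self-loop).
The vertices on cycles are {CS101, CS201, CS250, CS310, CS340, CS401, CS420, CS450} — 8 in total.

8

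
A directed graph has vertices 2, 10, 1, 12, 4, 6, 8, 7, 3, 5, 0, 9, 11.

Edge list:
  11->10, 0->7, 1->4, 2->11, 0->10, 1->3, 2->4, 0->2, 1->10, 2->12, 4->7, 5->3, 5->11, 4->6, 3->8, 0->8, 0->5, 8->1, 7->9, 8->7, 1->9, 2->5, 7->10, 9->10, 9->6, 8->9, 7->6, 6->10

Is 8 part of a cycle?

8 is on a cycle iff 8 can reach itself via ≥1 edge.
8 → 1 → 3 → 8 — yes.

Yes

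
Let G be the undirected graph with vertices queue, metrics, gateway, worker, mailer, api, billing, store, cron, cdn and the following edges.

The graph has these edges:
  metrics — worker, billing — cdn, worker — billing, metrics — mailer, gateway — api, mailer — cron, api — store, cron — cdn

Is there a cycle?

Yes

DFS, tracking each vertex's parent; an edge to a visited non-parent vertex closes a cycle.
Start from api:
visit api (parent –)
  visit store (parent api)
    store–api: parent, skip
  visit gateway (parent api)
    gateway–api: parent, skip
visit queue (parent –)
visit metrics (parent –)
  visit mailer (parent metrics)
    visit cron (parent mailer)
      cron–mailer: parent, skip
      visit cdn (parent cron)
        cdn–cron: parent, skip
        visit billing (parent cdn)
          billing–cdn: parent, skip
          visit worker (parent billing)
            worker–metrics: metrics visited and ≠ parent → cycle
Cycle: metrics – mailer – cron – cdn – billing – worker – metrics.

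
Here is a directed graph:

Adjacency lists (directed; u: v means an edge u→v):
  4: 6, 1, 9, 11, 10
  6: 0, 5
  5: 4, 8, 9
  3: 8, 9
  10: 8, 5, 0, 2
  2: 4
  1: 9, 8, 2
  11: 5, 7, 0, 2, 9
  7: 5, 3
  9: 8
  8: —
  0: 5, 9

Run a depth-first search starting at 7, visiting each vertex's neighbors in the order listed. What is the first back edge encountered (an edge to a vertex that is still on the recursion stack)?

DFS from 7 (visiting each vertex's neighbors in the order listed); mark gray on enter, black on exit:
7 gray
  5 gray
    4 gray
      6 gray
        0 gray
          0→5: 5 is gray → back edge
First back edge: 0 → 5.

0→5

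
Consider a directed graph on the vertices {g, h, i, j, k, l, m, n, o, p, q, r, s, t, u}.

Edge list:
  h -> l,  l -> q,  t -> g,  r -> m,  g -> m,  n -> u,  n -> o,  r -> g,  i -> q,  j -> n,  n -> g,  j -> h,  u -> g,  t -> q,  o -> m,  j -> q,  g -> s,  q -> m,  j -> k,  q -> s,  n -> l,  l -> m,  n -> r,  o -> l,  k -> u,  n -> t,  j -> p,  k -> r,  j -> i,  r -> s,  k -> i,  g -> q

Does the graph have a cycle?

DFS with white/gray/black marking, starting from m:
m gray
m black
g gray
  g→m: m black — skip
  s gray
  s black
  q gray
    q→m: m black — skip
    q→s: s black — skip
  q black
g black
h gray
  l gray
    l→q: q black — skip
    l→m: m black — skip
  l black
h black
i gray
  i→q: q black — skip
i black
j gray
  p gray
  p black
  k gray
    u gray
      u→g: g black — skip
    u black
    r gray
      r→s: s black — skip
      r→g: g black — skip
      r→m: m black — skip
    r black
    k→i: i black — skip
  k black
  j→q: q black — skip
  j→i: i black — skip
  n gray
    n→l: l black — skip
    n→g: g black — skip
    n→u: u black — skip
    n→r: r black — skip
    t gray
      t→q: q black — skip
      t→g: g black — skip
    t black
    o gray
      o→m: m black — skip
      o→l: l black — skip
    o black
  n black
  j→h: h black — skip
j black
Every edge goes to a white or black vertex — no back edge, so the graph is acyclic.

No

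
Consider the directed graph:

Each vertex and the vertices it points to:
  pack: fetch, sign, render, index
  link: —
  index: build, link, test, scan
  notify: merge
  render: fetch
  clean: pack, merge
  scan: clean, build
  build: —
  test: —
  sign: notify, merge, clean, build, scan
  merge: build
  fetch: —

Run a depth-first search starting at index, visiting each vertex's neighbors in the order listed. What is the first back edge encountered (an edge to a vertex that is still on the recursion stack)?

DFS from index (visiting each vertex's neighbors in the order listed); mark gray on enter, black on exit:
index gray
  build gray
  build black
  link gray
  link black
  test gray
  test black
  scan gray
    clean gray
      pack gray
        fetch gray
        fetch black
        sign gray
          notify gray
            merge gray
              merge→build: build black — skip
            merge black
          notify black
          sign→merge: merge black — skip
          sign→clean: clean is gray → back edge
First back edge: sign → clean.

sign->clean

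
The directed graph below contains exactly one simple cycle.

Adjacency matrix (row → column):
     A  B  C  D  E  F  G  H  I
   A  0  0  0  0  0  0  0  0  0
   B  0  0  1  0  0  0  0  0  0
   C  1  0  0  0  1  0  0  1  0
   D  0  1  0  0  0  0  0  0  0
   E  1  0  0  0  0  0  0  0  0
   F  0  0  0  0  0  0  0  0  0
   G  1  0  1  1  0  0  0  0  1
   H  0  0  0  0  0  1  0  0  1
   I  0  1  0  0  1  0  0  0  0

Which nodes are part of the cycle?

B, C, H, I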